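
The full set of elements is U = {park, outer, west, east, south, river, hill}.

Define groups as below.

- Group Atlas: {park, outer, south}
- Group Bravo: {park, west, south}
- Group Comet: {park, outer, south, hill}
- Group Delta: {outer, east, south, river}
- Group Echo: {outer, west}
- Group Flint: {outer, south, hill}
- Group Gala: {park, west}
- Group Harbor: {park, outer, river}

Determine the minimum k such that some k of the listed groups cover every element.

3

Bravo, Delta, and Flint cover everything between them: the union {park, outer, west, east, south, river, hill} is all of U.
Only Delta contains east, so Delta is forced; the remaining 3 elements need at least 2 more groups (each remaining group adds at most 2) — so at least 3 groups are needed, and 3 is optimal.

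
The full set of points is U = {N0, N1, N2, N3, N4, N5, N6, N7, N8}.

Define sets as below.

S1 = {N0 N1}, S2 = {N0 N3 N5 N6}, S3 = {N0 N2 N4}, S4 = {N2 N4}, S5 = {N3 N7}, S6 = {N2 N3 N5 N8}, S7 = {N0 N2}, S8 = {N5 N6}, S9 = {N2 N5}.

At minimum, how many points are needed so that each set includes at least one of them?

H = {N1, N2, N3, N5} meets every set (each contains at least one member of H), and |H| = 4.
The sets S1, S4, S5, S8 are pairwise disjoint, so any hitting set needs a separate point for each — at least 4. Hence 4 is optimal.

4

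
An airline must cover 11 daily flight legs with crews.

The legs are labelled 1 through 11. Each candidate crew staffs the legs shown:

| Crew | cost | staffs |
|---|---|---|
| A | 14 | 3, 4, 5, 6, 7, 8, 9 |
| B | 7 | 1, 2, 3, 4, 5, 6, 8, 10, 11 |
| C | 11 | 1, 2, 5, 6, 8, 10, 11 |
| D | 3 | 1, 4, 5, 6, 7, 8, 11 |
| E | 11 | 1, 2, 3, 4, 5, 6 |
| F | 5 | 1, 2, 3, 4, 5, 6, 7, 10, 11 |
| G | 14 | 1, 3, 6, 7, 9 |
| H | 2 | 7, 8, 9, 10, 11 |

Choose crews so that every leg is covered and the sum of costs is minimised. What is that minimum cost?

F, H together cover every leg (F ∪ H = {1, 2, 3, 4, 5, 6, 7, 8, 9, 10, 11}); total cost 5 + 2 = 7.
The greedy pick H, D, F costs 10; no covering selection beats 7.

7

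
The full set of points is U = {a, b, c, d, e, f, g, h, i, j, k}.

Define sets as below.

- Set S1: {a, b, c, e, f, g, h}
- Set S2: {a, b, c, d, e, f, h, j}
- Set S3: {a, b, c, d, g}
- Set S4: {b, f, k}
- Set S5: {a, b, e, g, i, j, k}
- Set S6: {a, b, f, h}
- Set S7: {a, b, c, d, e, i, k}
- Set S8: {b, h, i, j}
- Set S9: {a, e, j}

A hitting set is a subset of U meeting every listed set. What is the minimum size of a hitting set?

2

The 2 points {a, b} hit every set.
The sets S4, S9 are pairwise disjoint, so any hitting set needs a separate point for each — at least 2. Hence 2 is optimal.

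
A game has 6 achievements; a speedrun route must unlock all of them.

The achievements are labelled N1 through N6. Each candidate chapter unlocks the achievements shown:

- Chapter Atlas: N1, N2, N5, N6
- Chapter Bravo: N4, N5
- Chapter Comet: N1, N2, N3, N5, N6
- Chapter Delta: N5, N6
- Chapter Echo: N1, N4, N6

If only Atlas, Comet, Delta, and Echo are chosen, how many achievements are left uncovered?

0

Union of Atlas, Comet, Delta, Echo = {N1, N2, N3, N4, N5, N6} — that's every achievement, so 0 are uncovered.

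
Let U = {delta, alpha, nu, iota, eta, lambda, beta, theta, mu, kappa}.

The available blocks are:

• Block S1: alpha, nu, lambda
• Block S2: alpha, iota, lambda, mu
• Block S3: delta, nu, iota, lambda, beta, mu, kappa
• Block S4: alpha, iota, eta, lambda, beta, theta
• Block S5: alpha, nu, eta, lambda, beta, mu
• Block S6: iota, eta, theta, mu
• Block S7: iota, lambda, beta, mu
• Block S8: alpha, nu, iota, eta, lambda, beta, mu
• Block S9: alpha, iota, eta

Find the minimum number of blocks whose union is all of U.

S3 and S4 together: S3 ∪ S4 = {delta, alpha, nu, iota, eta, lambda, beta, theta, mu, kappa} — every element is covered.
No single block has all 10 elements (the largest, S3, has 7), so 2 is optimal.

2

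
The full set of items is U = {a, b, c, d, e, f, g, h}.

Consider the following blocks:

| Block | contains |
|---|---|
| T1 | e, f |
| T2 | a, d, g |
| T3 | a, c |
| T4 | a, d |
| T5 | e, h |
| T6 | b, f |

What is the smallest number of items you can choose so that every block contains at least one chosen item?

T = {a, f, h} meets every block (each contains at least one member of T), and |T| = 3.
The blocks T4, T5, T6 are pairwise disjoint, so any hitting set needs a separate item for each — at least 3. Hence 3 is optimal.

3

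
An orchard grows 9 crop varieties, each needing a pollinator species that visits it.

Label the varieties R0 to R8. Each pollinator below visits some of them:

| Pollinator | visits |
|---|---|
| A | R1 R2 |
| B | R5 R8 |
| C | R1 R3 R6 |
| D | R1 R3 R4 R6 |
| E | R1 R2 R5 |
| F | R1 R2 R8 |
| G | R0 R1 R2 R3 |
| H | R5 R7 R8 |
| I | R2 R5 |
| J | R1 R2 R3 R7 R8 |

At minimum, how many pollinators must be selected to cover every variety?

3

Take {D, G, H}. Their union is {R0, R1, R2, R3, R4, R5, R6, R7, R8}, which is all 9 varieties.
Only G contains R0, so G is forced; the remaining 5 varieties need at least 2 more pollinators (each remaining pollinator adds at most 3) — so at least 3 pollinators are needed, and 3 is optimal.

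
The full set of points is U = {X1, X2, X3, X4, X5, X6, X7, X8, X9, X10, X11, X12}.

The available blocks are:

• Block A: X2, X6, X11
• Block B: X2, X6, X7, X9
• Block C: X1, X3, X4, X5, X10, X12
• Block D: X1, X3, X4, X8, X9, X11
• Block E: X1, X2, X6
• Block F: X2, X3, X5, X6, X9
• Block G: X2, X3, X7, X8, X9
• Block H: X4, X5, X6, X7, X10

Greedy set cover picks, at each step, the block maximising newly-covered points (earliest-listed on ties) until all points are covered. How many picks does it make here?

Greedy: pick C (covers 6 new) → pick B (covers 4 new) → pick D (covers 2 new). Total picks: 3.

3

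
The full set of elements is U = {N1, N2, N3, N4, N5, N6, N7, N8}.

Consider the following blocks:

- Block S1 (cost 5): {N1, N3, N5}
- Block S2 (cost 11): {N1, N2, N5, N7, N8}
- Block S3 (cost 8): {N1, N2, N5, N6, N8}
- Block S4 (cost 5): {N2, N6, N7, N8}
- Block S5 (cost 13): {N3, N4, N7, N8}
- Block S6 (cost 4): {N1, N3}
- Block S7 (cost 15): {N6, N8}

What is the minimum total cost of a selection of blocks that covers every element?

S3, S5 together cover every element (S3 ∪ S5 = {N1, N2, N3, N4, N5, N6, N7, N8}); total cost 8 + 13 = 21.
The greedy pick S4, S1, S5 costs 23; no covering selection beats 21.

21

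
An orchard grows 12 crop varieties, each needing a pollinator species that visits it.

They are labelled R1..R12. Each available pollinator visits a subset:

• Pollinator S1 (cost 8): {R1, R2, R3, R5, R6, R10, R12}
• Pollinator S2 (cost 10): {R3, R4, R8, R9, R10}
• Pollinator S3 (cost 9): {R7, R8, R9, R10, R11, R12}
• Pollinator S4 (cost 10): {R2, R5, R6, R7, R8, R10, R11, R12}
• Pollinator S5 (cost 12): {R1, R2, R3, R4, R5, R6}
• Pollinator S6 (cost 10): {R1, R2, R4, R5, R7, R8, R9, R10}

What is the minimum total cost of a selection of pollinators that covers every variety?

21

S3, S5 together cover every variety (S3 ∪ S5 = {R1, R2, R3, R4, R5, R6, R7, R8, R9, R10, R11, R12}); total cost 9 + 12 = 21.
The greedy pick S1, S3, S2 costs 27; no covering selection beats 21.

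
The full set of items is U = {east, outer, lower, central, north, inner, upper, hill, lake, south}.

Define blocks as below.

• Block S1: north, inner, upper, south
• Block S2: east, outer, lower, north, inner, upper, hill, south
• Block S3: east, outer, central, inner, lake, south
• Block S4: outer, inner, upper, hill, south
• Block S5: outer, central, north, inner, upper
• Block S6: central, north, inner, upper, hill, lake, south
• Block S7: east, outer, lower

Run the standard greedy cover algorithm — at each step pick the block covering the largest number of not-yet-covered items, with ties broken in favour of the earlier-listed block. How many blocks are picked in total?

Greedy: pick S2 (covers 8 new) → pick S3 (covers 2 new). Total picks: 2.

2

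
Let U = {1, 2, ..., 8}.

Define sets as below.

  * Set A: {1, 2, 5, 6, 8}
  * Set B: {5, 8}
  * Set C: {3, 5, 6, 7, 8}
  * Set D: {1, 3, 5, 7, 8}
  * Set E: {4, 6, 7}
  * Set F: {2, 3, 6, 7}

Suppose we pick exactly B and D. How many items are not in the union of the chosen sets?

Union of B, D = {1, 3, 5, 7, 8}.
Not covered: 2, 4, 6 — 3 items.

3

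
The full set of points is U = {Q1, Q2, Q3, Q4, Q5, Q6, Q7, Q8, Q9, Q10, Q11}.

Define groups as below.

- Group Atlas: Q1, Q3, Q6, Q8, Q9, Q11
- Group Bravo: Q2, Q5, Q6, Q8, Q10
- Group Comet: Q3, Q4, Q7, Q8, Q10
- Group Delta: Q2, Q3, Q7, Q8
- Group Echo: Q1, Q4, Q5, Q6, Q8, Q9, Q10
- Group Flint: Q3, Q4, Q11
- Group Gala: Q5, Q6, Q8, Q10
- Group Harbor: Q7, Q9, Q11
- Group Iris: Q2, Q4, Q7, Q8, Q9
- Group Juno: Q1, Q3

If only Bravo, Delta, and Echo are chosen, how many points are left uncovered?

1

Union of Bravo, Delta, Echo = {Q1, Q2, Q3, Q4, Q5, Q6, Q7, Q8, Q9, Q10}.
Not covered: Q11 — 1 point.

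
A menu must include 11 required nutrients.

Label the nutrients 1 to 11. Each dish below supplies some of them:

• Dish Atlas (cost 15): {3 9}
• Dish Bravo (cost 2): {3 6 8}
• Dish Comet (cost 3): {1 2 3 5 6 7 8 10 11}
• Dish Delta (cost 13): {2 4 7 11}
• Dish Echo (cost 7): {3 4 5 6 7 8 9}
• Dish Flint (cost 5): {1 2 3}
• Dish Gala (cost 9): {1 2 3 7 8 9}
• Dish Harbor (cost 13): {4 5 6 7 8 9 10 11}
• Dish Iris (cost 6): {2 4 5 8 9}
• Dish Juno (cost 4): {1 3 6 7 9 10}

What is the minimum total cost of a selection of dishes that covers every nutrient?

9

Comet, Iris together cover every nutrient (Comet ∪ Iris = {1, 2, 3, 4, 5, 6, 7, 8, 9, 10, 11}); total cost 3 + 6 = 9.
No covering selection has total cost below 9.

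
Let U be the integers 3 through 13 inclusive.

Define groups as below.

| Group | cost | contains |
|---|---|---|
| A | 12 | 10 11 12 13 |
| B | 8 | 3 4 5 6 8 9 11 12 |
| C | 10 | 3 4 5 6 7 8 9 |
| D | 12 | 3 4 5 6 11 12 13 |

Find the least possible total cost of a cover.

22

A, C together cover every item (A ∪ C = {3, 4, 5, 6, 7, 8, 9, 10, 11, 12, 13}); total cost 12 + 10 = 22.
The greedy pick B, A, C costs 30; no covering selection beats 22.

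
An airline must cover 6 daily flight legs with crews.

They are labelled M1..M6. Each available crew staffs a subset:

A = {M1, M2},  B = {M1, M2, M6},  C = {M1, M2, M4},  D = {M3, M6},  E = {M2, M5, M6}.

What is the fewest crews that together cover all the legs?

Take {C, D, E}. Their union is {M1, M2, M3, M4, M5, M6}, which is all 6 legs.
Only D contains M3, so D is forced; the remaining 4 legs need at least 2 more crews (each remaining crew adds at most 3) — so at least 3 crews are needed, and 3 is optimal.

3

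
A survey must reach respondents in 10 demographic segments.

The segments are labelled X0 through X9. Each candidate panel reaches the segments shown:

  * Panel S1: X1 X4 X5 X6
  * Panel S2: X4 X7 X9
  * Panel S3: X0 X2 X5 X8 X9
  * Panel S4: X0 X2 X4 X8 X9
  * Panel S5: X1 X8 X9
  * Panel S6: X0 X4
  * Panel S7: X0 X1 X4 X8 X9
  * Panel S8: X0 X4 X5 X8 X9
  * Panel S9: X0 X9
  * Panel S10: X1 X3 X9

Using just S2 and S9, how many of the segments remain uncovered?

Union of S2, S9 = {X0, X4, X7, X9}.
Not covered: X1, X2, X3, X5, X6, X8 — 6 segments.

6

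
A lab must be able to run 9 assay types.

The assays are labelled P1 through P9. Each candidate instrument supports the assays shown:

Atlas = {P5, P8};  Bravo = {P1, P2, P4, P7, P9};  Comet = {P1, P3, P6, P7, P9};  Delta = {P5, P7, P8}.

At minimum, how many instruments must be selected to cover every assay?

Take {Atlas, Bravo, Comet}. Their union is {P1, P2, P3, P4, P5, P6, P7, P8, P9}, which is all 9 assays.
Only Bravo contains P2, so Bravo is forced; the remaining 4 assays need at least 2 more instruments (each remaining instrument adds at most 2) — so at least 3 instruments are needed, and 3 is optimal.

3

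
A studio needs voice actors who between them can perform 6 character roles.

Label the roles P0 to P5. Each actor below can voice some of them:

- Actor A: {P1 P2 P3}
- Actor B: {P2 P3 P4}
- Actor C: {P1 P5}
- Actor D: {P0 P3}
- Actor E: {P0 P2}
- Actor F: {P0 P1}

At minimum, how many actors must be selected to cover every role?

B and C and E together: B ∪ C ∪ E = {P0, P1, P2, P3, P4, P5} — every role is covered.
Only B contains P4, so B is forced; the remaining 3 roles need at least 2 more actors (each remaining actor adds at most 2) — so at least 3 actors are needed, and 3 is optimal.

3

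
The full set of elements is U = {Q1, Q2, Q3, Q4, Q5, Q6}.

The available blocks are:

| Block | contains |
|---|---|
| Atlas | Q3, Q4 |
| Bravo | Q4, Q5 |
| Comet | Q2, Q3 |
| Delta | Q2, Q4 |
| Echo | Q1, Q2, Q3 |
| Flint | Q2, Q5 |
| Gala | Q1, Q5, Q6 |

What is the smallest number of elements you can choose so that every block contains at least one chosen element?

3

H = {Q2, Q3, Q5} meets every block (each contains at least one member of H), and |H| = 3.
No choice of 2 elements meets every block, so 3 is the minimum.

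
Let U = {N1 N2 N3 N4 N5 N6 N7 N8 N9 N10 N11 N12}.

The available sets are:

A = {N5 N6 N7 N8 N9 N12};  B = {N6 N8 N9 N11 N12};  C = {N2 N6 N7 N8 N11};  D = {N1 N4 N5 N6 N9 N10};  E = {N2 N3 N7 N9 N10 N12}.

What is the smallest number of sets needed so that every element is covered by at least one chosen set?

C and D and E together: C ∪ D ∪ E = {N1, N2, N3, N4, N5, N6, N7, N8, N9, N10, N11, N12} — every element is covered.
Only D contains N1, so D is forced; the remaining 6 elements need at least 2 more sets (each remaining set adds at most 4) — so at least 3 sets are needed, and 3 is optimal.

3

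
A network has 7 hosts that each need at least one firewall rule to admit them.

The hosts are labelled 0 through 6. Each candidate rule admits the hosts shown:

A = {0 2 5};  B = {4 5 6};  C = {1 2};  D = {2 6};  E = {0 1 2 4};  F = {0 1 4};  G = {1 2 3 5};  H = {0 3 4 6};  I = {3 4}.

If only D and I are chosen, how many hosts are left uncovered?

Union of D, I = {2, 3, 4, 6}.
Not covered: 0, 1, 5 — 3 hosts.

3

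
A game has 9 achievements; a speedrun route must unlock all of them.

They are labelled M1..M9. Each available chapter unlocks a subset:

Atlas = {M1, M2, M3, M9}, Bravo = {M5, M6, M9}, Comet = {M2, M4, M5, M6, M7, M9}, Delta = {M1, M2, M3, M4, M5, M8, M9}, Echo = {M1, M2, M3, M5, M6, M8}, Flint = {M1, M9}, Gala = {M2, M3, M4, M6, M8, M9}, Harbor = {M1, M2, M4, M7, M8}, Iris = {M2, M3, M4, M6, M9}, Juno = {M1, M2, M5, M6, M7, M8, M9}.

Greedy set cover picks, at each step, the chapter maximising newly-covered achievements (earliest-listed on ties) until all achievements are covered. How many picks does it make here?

Greedy: pick Delta (covers 7 new) → pick Comet (covers 2 new). Total picks: 2.

2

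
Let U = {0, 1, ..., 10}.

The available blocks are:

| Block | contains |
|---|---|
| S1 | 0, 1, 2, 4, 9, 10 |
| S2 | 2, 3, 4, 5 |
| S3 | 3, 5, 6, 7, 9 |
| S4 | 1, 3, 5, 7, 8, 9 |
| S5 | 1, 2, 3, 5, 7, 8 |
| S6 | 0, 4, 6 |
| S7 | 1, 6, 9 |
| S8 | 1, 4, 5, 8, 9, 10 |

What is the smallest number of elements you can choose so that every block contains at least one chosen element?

3

H = {1, 4, 9} meets every block (each contains at least one member of H), and |H| = 3.
No choice of 2 elements meets every block, so 3 is the minimum.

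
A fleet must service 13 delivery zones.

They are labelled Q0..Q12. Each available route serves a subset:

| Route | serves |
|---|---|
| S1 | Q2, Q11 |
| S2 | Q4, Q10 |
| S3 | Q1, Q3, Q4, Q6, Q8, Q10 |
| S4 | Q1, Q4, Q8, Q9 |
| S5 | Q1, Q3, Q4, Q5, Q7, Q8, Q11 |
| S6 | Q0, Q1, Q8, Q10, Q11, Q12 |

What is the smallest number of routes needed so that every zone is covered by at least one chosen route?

S1 and S3 and S4 and S5 and S6 together: S1 ∪ S3 ∪ S4 ∪ S5 ∪ S6 = {Q0, Q1, Q2, Q3, Q4, Q5, Q6, Q7, Q8, Q9, Q10, Q11, Q12} — every zone is covered.
No 4 of the 6 routes cover everything (all 15 combinations miss at least one zone), so 5 is optimal.

5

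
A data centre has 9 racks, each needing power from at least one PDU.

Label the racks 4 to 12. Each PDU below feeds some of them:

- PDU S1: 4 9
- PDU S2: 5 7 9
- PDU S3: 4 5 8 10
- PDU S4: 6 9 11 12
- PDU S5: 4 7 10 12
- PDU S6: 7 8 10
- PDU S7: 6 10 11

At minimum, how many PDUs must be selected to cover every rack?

S3 and S4 and S5 together: S3 ∪ S4 ∪ S5 = {4, 5, 6, 7, 8, 9, 10, 11, 12} — every rack is covered.
Each PDU has at most 4 racks, and 2·4 = 8 < 9 — so at least 3 PDUs are needed, and 3 is optimal.

3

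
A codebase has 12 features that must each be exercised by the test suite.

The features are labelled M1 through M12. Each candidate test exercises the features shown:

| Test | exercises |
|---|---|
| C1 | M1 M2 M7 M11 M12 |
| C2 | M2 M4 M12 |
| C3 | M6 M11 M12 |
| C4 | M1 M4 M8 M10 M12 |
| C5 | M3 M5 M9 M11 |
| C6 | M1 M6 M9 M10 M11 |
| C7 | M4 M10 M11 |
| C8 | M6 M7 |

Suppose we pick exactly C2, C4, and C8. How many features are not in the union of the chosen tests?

4

Union of C2, C4, C8 = {M1, M2, M4, M6, M7, M8, M10, M12}.
Not covered: M3, M5, M9, M11 — 4 features.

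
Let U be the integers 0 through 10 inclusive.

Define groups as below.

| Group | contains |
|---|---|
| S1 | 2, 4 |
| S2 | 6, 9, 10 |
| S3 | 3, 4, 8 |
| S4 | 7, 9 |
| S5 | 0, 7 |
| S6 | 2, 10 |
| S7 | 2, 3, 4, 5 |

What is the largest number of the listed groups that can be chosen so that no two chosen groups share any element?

S2, S5, S7 are pairwise disjoint (S2={6,9,10}; S5={0,7}; S7={2,3,4,5}).
Every remaining group overlaps one of these, and no 4 of the listed groups are pairwise disjoint, so 3 is the maximum.

3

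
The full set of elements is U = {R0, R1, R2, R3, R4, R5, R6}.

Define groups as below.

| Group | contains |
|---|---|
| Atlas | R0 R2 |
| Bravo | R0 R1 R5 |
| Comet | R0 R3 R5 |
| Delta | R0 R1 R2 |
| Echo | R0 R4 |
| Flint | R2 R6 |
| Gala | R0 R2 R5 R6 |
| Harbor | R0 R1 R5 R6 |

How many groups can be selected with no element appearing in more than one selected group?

Bravo, Flint are pairwise disjoint (Bravo={R0,R1,R5}; Flint={R2,R6}).
Every remaining group overlaps one of these, and no 3 of the listed groups are pairwise disjoint, so 2 is the maximum.

2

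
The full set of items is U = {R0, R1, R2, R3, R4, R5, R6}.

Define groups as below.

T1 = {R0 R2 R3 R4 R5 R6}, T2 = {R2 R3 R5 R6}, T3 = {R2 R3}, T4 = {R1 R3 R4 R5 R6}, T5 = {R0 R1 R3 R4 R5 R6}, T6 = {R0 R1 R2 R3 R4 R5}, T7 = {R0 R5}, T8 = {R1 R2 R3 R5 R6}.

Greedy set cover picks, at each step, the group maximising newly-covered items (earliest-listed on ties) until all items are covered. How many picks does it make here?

2

Greedy: pick T1 (covers 6 new) → pick T4 (covers 1 new). Total picks: 2.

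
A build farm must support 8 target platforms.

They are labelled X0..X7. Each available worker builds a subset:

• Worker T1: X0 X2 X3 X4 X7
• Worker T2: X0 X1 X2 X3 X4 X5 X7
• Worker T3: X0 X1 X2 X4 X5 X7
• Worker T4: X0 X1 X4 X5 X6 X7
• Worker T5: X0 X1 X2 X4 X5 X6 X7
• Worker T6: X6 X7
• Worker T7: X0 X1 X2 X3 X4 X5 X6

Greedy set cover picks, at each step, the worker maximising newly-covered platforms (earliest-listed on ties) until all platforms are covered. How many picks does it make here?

2

Greedy: pick T2 (covers 7 new) → pick T4 (covers 1 new). Total picks: 2.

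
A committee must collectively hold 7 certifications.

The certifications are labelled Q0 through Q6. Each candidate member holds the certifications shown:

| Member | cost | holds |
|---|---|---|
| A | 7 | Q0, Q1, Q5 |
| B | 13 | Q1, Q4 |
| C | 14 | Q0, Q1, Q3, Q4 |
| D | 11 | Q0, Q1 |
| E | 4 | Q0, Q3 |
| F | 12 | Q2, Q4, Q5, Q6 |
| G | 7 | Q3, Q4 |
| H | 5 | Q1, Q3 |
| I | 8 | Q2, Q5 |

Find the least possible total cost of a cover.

E, F, H together cover every certification (E ∪ F ∪ H = {Q0, Q1, Q2, Q3, Q4, Q5, Q6}); total cost 4 + 12 + 5 = 21.
No covering selection has total cost below 21.

21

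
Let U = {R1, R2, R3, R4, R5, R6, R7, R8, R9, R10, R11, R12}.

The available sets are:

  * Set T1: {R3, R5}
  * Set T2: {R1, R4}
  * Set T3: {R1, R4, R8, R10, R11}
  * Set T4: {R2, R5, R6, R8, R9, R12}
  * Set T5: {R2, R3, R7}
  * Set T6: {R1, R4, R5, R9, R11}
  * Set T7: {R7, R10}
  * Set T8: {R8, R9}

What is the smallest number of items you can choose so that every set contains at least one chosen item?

Take H = {R3, R4, R9, R10}. Each listed set contains at least one of these, so H is a hitting set of size 4.
The sets T1, T2, T7, T8 are pairwise disjoint, so any hitting set needs a separate item for each — at least 4. Hence 4 is optimal.

4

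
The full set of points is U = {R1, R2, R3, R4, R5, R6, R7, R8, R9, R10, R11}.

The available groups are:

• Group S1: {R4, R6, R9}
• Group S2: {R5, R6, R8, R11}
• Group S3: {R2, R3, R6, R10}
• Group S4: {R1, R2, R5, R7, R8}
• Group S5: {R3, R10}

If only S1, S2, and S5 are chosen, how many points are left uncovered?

3

Union of S1, S2, S5 = {R3, R4, R5, R6, R8, R9, R10, R11}.
Not covered: R1, R2, R7 — 3 points.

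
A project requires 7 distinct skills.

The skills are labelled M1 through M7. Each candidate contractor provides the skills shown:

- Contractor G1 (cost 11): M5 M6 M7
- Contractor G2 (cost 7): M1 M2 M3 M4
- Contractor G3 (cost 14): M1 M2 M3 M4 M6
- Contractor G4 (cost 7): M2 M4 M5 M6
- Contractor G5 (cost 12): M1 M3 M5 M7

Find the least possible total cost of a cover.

G1, G2 together cover every skill (G1 ∪ G2 = {M1, M2, M3, M4, M5, M6, M7}); total cost 11 + 7 = 18.
The greedy pick G2, G4, G1 costs 25; no covering selection beats 18.

18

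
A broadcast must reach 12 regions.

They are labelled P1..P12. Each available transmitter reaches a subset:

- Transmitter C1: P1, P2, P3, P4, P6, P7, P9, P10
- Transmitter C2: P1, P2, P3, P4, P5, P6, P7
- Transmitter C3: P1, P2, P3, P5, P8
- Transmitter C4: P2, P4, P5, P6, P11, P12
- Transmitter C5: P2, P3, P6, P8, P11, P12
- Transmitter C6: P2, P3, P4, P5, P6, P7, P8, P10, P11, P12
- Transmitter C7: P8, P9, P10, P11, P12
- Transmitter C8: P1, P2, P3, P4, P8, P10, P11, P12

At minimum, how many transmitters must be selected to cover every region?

2

Take {C2, C7}. Their union is {P1, P2, P3, P4, P5, P6, P7, P8, P9, P10, P11, P12}, which is all 12 regions.
No single transmitter has all 12 regions (the largest, C6, has 10), so 2 is optimal.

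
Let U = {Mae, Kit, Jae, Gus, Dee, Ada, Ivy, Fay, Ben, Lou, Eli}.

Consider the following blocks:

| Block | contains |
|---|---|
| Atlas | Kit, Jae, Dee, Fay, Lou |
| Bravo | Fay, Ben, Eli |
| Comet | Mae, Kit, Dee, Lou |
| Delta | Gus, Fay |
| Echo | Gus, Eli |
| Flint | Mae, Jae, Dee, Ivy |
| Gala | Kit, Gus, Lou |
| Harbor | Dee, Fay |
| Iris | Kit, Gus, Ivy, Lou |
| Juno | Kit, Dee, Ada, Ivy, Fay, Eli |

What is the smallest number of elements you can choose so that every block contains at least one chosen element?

The 3 elements {Gus, Dee, Eli} hit every block.
The blocks Bravo, Flint, Gala are pairwise disjoint, so any hitting set needs a separate element for each — at least 3. Hence 3 is optimal.

3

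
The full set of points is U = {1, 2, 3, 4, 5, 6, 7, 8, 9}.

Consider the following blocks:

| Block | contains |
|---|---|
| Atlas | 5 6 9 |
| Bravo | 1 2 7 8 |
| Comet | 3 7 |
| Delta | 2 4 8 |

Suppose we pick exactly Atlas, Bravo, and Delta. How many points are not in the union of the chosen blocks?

1

Union of Atlas, Bravo, Delta = {1, 2, 4, 5, 6, 7, 8, 9}.
Not covered: 3 — 1 point.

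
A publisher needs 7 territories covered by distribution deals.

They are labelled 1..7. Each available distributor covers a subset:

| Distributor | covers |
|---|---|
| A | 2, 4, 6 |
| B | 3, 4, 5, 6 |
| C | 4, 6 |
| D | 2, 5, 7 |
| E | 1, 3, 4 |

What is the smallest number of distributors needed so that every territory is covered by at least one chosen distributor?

3

Take {C, D, E}. Their union is {1, 2, 3, 4, 5, 6, 7}, which is all 7 territories.
Only E contains 1, so E is forced; the remaining 4 territories need at least 2 more distributors (each remaining distributor adds at most 3) — so at least 3 distributors are needed, and 3 is optimal.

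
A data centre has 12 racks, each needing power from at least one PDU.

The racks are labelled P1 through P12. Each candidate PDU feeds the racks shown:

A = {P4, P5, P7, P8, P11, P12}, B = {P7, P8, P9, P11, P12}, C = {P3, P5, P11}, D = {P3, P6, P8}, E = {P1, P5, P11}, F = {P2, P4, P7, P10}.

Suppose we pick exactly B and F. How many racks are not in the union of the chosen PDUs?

4

Union of B, F = {P2, P4, P7, P8, P9, P10, P11, P12}.
Not covered: P1, P3, P5, P6 — 4 racks.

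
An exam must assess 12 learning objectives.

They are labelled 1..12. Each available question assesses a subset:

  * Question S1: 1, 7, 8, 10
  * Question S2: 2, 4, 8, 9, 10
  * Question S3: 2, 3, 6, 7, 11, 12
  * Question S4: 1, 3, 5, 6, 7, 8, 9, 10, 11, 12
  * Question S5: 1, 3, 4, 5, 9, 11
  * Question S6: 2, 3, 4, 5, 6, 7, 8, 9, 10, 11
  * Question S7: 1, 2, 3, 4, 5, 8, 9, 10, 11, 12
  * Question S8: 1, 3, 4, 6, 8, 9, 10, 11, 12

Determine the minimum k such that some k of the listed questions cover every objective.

2

S3 and S7 together: S3 ∪ S7 = {1, 2, 3, 4, 5, 6, 7, 8, 9, 10, 11, 12} — every objective is covered.
No single question has all 12 objectives (the largest, S4, has 10), so 2 is optimal.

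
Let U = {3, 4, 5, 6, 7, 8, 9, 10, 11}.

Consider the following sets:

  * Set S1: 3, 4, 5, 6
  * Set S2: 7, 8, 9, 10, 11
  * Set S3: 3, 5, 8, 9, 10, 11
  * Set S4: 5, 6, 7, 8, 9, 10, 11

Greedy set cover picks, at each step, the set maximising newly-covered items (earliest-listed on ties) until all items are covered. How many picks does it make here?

Greedy: pick S4 (covers 7 new) → pick S1 (covers 2 new). Total picks: 2.

2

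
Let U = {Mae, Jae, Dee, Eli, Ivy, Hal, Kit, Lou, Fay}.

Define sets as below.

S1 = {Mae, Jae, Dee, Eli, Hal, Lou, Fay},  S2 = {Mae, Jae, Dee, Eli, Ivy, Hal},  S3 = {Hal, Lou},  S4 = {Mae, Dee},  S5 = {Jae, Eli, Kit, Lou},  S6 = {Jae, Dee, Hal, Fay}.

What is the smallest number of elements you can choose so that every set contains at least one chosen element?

2

H = {Dee, Lou} meets every set (each contains at least one member of H), and |H| = 2.
The sets S4, S5 are pairwise disjoint, so any hitting set needs a separate element for each — at least 2. Hence 2 is optimal.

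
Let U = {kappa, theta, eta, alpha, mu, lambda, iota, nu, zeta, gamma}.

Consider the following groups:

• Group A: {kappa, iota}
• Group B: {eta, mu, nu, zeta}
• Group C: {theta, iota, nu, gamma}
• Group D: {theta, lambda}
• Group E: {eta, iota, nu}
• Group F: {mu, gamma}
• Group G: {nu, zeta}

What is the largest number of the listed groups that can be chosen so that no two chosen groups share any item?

A, D, F, G are pairwise disjoint (A={kappa,iota}; D={theta,lambda}; F={mu,gamma}; G={nu,zeta}).
Every remaining group overlaps one of these, and no 5 of the listed groups are pairwise disjoint, so 4 is the maximum.

4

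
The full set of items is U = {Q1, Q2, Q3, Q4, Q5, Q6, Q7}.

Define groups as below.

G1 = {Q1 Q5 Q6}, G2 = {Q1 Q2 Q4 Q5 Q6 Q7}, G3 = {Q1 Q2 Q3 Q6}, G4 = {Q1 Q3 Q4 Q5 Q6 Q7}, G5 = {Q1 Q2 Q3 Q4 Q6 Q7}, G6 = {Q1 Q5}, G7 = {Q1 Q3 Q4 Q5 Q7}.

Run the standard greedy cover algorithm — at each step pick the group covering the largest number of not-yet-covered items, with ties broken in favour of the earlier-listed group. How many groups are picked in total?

Greedy: pick G2 (covers 6 new) → pick G3 (covers 1 new). Total picks: 2.

2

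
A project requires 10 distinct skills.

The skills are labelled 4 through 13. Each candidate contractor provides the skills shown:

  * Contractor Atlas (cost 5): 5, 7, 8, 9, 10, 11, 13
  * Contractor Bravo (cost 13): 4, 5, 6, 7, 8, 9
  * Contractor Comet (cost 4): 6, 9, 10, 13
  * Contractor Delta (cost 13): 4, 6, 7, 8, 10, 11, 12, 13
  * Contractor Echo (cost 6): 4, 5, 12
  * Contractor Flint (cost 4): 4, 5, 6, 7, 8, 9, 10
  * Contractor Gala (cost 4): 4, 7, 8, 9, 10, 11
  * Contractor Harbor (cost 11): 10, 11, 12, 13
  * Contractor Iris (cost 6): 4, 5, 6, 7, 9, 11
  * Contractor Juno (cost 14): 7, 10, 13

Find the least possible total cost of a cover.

Comet, Echo, Gala together cover every skill (Comet ∪ Echo ∪ Gala = {4, 5, 6, 7, 8, 9, 10, 11, 12, 13}); total cost 4 + 6 + 4 = 14.
The greedy pick Flint, Atlas, Echo costs 15; no covering selection beats 14.

14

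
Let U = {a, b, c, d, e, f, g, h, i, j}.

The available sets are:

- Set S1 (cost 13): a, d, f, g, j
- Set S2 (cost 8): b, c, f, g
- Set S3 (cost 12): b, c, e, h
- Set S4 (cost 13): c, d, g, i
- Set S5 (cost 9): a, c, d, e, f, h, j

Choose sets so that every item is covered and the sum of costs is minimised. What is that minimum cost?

30

S2, S4, S5 together cover every item (S2 ∪ S4 ∪ S5 = {a, b, c, d, e, f, g, h, i, j}); total cost 8 + 13 + 9 = 30.
No covering selection has total cost below 30.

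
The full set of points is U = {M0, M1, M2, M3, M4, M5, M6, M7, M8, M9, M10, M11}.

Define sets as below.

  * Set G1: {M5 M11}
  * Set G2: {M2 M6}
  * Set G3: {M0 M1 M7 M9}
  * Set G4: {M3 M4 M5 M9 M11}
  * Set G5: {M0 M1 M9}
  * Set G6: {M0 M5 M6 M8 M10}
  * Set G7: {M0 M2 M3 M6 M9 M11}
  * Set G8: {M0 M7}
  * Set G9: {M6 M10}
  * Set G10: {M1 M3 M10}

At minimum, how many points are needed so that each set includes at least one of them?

4

Take H = {M0, M6, M10, M11}. Each listed set contains at least one of these, so H is a hitting set of size 4.
The sets G1, G2, G8, G10 are pairwise disjoint, so any hitting set needs a separate point for each — at least 4. Hence 4 is optimal.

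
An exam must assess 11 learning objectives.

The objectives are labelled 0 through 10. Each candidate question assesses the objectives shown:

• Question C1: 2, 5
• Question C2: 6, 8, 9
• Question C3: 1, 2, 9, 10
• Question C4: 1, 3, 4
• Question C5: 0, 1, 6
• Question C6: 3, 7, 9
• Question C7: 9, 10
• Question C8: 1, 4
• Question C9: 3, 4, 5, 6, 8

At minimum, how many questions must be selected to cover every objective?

4

Take {C3, C5, C6, C9}. Their union is {0, 1, 2, 3, 4, 5, 6, 7, 8, 9, 10}, which is all 11 objectives.
No 3 of the 9 questions cover everything (all 84 combinations miss at least one objective), so 4 is optimal.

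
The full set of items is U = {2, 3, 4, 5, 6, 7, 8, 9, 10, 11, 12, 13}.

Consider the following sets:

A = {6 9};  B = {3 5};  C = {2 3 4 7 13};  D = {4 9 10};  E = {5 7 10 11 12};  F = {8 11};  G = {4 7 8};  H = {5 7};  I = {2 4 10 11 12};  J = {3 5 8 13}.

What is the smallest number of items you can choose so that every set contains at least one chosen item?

4

T = {3, 7, 9, 11} meets every set (each contains at least one member of T), and |T| = 4.
No choice of 3 items meets every set, so 4 is the minimum.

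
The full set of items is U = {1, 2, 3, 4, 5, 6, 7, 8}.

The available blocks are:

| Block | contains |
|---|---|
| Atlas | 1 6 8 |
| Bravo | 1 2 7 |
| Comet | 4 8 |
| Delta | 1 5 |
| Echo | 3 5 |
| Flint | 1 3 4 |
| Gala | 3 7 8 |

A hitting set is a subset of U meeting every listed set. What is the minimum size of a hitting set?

Take H = {1, 3, 8}. Each listed block contains at least one of these, so H is a hitting set of size 3.
The blocks Bravo, Comet, Echo are pairwise disjoint, so any hitting set needs a separate item for each — at least 3. Hence 3 is optimal.

3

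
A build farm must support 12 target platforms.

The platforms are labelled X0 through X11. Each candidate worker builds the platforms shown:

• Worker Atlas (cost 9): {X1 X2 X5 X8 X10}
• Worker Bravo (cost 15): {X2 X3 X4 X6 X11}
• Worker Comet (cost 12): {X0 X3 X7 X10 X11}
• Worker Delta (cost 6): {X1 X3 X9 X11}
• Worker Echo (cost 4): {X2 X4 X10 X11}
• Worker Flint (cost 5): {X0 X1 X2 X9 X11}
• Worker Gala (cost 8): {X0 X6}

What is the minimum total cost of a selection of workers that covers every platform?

38

Atlas, Comet, Echo, Flint, Gala together cover every platform (Atlas ∪ Comet ∪ Echo ∪ Flint ∪ Gala = {X0, X1, X2, X3, X4, X5, X6, X7, X8, X9, X10, X11}); total cost 9 + 12 + 4 + 5 + 8 = 38.
No covering selection has total cost below 38.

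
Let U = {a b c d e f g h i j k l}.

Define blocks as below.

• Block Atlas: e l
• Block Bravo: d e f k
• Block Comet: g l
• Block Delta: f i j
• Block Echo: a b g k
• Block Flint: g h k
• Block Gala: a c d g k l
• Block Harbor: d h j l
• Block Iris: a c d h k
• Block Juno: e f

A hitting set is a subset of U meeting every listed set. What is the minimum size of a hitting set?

T = {f, k, l} meets every block (each contains at least one member of T), and |T| = 3.
The blocks Atlas, Delta, Flint are pairwise disjoint, so any hitting set needs a separate element for each — at least 3. Hence 3 is optimal.

3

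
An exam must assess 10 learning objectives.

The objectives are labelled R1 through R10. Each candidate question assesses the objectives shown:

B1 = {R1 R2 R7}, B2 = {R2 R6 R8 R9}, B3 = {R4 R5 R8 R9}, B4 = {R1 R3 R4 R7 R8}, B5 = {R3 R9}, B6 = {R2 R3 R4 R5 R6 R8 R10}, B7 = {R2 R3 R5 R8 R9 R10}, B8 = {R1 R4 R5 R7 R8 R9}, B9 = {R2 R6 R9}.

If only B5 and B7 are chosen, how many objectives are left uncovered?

Union of B5, B7 = {R2, R3, R5, R8, R9, R10}.
Not covered: R1, R4, R6, R7 — 4 objectives.

4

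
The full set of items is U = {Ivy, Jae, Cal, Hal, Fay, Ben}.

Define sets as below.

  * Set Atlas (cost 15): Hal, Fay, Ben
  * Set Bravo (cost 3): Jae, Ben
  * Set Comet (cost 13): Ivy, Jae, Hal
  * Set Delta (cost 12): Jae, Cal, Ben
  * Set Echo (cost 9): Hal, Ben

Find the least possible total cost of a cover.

Atlas, Comet, Delta together cover every item (Atlas ∪ Comet ∪ Delta = {Ivy, Jae, Cal, Hal, Fay, Ben}); total cost 15 + 13 + 12 = 40.
The greedy pick Bravo, Comet, Delta, Atlas costs 43; no covering selection beats 40.

40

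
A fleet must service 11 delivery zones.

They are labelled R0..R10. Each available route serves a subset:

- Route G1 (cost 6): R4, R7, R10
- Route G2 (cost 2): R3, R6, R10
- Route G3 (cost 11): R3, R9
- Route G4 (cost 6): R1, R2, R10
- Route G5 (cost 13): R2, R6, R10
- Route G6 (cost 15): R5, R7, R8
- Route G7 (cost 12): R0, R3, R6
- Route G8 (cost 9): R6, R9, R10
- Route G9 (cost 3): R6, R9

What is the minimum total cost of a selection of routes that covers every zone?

G1, G4, G6, G7, G9 together cover every zone (G1 ∪ G4 ∪ G6 ∪ G7 ∪ G9 = {R0, R1, R2, R3, R4, R5, R6, R7, R8, R9, R10}); total cost 6 + 6 + 15 + 12 + 3 = 42.
The greedy pick G2, G1, G4, G9, G6, G7 costs 44; no covering selection beats 42.

42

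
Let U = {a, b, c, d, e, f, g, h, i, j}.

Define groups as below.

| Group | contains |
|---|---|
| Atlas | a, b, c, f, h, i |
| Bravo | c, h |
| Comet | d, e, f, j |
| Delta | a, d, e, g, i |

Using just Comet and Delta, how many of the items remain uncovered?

Union of Comet, Delta = {a, d, e, f, g, i, j}.
Not covered: b, c, h — 3 items.

3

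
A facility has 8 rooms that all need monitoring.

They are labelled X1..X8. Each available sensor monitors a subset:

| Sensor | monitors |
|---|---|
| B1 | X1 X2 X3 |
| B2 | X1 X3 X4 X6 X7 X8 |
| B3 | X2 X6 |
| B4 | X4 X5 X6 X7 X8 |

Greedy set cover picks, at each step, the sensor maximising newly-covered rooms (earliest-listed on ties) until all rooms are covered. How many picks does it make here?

Greedy: pick B2 (covers 6 new) → pick B1 (covers 1 new) → pick B4 (covers 1 new). Total picks: 3.
(The true minimum cover uses only 2 sensors, so greedy is not optimal here.)

3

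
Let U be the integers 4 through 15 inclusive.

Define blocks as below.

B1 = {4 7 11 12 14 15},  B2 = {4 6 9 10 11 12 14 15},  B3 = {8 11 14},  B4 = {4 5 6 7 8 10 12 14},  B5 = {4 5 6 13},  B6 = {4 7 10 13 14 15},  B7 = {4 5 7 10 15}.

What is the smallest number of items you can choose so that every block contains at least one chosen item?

2

Take H = {4, 14}. Each listed block contains at least one of these, so H is a hitting set of size 2.
The blocks B3, B7 are pairwise disjoint, so any hitting set needs a separate item for each — at least 2. Hence 2 is optimal.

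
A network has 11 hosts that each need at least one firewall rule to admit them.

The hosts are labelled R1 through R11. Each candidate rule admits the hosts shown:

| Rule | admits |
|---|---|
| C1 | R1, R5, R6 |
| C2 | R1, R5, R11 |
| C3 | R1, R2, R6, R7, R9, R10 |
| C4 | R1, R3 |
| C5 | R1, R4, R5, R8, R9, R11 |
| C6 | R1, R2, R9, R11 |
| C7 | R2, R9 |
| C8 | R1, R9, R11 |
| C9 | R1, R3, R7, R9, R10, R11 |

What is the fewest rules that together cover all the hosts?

C3 and C5 and C9 together: C3 ∪ C5 ∪ C9 = {R1, R2, R3, R4, R5, R6, R7, R8, R9, R10, R11} — every host is covered.
Only C5 contains R4, so C5 is forced; the remaining 5 hosts need at least 2 more rules (each remaining rule adds at most 4) — so at least 3 rules are needed, and 3 is optimal.

3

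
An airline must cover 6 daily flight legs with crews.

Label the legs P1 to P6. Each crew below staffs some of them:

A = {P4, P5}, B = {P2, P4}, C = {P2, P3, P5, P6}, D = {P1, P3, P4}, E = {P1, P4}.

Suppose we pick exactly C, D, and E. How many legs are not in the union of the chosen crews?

Union of C, D, E = {P1, P2, P3, P4, P5, P6} — that's every leg, so 0 are uncovered.

0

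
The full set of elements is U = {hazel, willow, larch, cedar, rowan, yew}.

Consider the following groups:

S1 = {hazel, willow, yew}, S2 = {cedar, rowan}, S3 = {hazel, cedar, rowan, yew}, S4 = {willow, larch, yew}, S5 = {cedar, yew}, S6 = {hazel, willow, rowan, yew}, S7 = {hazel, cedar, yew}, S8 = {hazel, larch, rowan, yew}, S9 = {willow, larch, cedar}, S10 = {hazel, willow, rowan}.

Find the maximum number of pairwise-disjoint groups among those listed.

S1, S2 are pairwise disjoint (S1={hazel,willow,yew}; S2={cedar,rowan}).
Every remaining group overlaps one of these, and no 3 of the listed groups are pairwise disjoint, so 2 is the maximum.

2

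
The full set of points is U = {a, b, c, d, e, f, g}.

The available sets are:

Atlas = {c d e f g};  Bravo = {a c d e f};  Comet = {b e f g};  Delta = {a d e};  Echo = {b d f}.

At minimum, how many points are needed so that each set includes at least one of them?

H = {d, f} meets every set (each contains at least one member of H), and |H| = 2.
No single point lies in every set, so at least 2 are needed and 2 is optimal.

2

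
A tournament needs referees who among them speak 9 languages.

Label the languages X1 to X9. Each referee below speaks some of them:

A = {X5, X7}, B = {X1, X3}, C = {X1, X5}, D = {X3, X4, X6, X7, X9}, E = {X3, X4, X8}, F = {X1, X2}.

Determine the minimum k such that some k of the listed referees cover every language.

Take {A, D, E, F}. Their union is {X1, X2, X3, X4, X5, X6, X7, X8, X9}, which is all 9 languages.
No 3 of the 6 referees cover everything (all 20 combinations miss at least one language), so 4 is optimal.

4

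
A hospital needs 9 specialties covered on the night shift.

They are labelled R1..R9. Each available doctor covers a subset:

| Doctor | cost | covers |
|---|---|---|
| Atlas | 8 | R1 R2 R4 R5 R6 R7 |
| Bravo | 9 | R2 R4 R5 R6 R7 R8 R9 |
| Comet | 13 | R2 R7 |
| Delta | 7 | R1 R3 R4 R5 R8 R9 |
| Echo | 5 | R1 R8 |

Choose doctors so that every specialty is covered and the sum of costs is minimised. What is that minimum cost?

15

Atlas, Delta together cover every specialty (Atlas ∪ Delta = {R1, R2, R3, R4, R5, R6, R7, R8, R9}); total cost 8 + 7 = 15.
No covering selection has total cost below 15.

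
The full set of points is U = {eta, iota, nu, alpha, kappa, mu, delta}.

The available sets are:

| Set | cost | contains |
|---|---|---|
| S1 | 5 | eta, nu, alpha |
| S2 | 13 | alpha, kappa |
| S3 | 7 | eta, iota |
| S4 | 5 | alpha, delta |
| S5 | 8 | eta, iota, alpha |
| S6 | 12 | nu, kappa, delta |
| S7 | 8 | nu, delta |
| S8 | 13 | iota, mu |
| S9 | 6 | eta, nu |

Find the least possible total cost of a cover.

30

S1, S6, S8 together cover every point (S1 ∪ S6 ∪ S8 = {eta, iota, nu, alpha, kappa, mu, delta}); total cost 5 + 12 + 13 = 30.
The greedy pick S1, S4, S8, S6 costs 35; no covering selection beats 30.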